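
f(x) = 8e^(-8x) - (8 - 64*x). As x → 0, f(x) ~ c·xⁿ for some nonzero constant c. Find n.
2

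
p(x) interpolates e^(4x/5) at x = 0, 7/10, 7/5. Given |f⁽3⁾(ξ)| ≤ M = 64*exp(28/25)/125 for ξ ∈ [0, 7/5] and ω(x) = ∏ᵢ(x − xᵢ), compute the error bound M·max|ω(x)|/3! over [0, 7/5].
2744*sqrt(3)*exp(28/25)/421875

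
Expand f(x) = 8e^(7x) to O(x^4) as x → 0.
8 + 56*x + 196*x**2 + 1372*x**3/3 + O(x**4)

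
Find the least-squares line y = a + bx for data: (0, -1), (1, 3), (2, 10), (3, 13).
a = -11/10, b = 49/10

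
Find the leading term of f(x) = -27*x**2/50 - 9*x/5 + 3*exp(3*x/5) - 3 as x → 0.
27*x**3/250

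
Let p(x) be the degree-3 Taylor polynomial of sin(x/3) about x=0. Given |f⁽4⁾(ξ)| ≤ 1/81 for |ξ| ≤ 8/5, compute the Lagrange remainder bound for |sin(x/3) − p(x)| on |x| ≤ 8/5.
512/151875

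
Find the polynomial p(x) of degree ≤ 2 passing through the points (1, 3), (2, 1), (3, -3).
-x**2 + x + 3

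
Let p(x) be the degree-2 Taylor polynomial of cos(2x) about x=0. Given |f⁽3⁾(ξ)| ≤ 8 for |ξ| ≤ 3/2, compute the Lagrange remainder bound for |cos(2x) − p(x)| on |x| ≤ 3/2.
9/2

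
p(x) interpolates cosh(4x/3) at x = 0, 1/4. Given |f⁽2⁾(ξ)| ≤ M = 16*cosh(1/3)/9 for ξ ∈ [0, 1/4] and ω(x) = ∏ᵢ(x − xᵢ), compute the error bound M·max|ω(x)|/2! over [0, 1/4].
cosh(1/3)/72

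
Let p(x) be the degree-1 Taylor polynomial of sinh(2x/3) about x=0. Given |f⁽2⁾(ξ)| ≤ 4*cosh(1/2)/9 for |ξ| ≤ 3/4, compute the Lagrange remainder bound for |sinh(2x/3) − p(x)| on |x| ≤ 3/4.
cosh(1/2)/8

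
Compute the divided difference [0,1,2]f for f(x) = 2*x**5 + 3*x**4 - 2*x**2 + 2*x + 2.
49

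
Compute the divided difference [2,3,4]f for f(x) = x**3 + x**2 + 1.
10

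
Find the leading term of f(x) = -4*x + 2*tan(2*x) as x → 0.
16*x**3/3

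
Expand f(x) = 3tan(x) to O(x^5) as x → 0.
3*x + x**3 + O(x**5)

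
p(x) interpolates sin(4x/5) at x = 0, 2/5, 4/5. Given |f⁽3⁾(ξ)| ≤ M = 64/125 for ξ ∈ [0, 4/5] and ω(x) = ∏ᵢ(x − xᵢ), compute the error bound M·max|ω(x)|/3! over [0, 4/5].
512*sqrt(3)/421875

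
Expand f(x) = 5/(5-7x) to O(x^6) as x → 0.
1 + 7*x/5 + 49*x**2/25 + 343*x**3/125 + 2401*x**4/625 + 16807*x**5/3125 + O(x**6)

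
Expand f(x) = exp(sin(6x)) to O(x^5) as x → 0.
1 + 6*x + 18*x**2 - 162*x**4 + O(x**5)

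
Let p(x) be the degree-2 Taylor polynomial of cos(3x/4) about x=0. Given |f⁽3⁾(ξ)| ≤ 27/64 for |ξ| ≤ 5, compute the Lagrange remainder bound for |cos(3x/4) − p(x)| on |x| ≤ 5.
1125/128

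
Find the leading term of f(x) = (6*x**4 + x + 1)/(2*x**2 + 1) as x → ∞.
3*x**2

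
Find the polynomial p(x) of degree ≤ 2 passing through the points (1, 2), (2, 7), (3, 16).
2*x**2 - x + 1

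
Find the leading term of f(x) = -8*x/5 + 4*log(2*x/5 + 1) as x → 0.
-8*x**2/25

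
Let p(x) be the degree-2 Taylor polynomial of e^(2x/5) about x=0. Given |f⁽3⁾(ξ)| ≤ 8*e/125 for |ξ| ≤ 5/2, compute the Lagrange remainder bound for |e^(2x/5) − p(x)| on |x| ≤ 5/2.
e/6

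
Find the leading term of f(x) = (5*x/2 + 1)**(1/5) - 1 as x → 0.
x/2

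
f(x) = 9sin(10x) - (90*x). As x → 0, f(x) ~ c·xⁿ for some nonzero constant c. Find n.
3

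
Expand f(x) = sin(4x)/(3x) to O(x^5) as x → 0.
4/3 - 32*x**2/9 + 128*x**4/45 + O(x**5)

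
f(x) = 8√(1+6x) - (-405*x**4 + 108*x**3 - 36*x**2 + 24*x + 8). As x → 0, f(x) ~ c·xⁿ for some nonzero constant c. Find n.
5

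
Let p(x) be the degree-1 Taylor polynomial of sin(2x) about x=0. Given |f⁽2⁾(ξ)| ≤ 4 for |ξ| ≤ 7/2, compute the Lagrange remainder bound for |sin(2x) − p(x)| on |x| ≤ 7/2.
49/2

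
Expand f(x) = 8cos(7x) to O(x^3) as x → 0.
8 - 196*x**2 + O(x**3)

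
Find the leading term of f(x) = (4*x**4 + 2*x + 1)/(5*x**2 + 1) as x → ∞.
4*x**2/5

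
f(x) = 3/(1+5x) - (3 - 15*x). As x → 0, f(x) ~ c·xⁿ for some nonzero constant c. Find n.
2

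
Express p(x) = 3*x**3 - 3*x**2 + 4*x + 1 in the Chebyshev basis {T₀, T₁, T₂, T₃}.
(-1/2)T₀ + (25/4)T₁ + (-3/2)T₂ + (3/4)T₃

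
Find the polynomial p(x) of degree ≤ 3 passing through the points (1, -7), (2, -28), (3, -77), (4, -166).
-2*x**3 - 2*x**2 - x - 2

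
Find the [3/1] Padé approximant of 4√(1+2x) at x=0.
(-x**3/2 + 3*x**2 + 9*x + 4)/(5*x/4 + 1)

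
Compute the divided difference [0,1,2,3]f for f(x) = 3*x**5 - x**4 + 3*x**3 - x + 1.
72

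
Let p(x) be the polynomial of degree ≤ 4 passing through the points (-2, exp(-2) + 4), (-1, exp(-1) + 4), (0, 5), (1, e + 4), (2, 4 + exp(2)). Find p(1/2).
(-20*e + 3 + (-5*exp(2) + 60*e + 602)*exp(2))*exp(-2)/128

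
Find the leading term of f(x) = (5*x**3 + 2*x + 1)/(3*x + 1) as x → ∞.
5*x**2/3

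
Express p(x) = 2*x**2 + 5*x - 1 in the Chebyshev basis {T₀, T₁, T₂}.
(5)T₁ + T₂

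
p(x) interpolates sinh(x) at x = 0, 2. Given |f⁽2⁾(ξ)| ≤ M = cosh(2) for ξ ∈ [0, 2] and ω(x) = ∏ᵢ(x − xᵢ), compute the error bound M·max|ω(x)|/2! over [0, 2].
cosh(2)/2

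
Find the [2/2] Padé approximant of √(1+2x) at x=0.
(5*x**2/4 + 5*x/2 + 1)/(x**2/4 + 3*x/2 + 1)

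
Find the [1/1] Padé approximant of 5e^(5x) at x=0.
(25*x/2 + 5)/(1 - 5*x/2)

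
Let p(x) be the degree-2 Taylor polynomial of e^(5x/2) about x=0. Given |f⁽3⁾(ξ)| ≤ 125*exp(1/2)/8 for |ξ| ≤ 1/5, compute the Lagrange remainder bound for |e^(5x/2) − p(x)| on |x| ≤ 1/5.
exp(1/2)/48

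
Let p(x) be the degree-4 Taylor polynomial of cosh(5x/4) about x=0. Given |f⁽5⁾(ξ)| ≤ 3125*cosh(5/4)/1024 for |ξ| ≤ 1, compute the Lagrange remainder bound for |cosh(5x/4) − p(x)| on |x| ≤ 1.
625*cosh(5/4)/24576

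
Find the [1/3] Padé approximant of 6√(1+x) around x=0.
(21*x/4 + 6)/(x**3/64 - x**2/16 + 3*x/8 + 1)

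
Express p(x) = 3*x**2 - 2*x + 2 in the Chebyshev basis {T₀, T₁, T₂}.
(7/2)T₀ + (-2)T₁ + (3/2)T₂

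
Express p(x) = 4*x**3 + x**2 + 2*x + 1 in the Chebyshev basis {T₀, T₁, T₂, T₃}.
(3/2)T₀ + (5)T₁ + (1/2)T₂ + T₃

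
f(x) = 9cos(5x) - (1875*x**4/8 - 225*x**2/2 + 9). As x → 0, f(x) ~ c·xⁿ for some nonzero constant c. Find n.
6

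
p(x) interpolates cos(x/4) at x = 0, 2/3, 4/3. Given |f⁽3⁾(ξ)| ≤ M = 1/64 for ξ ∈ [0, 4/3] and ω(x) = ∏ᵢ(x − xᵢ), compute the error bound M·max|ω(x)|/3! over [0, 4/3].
sqrt(3)/5832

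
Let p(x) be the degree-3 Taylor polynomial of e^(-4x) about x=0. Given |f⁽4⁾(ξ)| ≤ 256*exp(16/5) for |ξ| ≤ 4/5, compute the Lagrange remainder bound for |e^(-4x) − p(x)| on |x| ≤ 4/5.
8192*exp(16/5)/1875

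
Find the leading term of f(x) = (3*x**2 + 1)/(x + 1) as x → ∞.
3*x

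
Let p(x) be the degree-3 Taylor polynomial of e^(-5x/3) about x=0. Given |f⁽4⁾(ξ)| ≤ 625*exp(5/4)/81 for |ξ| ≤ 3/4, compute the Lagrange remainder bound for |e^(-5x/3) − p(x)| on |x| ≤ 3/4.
625*exp(5/4)/6144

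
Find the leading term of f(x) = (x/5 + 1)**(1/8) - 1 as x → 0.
x/40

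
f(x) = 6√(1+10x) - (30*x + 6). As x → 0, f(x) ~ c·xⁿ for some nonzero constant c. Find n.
2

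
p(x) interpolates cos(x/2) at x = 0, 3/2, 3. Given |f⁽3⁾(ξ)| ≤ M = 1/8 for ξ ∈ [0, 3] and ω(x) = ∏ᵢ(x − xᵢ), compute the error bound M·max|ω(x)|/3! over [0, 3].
sqrt(3)/64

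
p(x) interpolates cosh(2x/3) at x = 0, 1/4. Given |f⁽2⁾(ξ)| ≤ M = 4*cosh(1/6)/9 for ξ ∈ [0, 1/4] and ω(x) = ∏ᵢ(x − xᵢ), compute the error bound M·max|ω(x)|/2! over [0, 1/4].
cosh(1/6)/288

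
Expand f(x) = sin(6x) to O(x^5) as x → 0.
6*x - 36*x**3 + O(x**5)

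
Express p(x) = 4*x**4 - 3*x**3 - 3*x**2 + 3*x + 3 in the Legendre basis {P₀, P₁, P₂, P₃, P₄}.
(14/5)P₀ + (6/5)P₁ + (2/7)P₂ + (-6/5)P₃ + (32/35)P₄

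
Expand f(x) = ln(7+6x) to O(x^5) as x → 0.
log(7) + 6*x/7 - 18*x**2/49 + 72*x**3/343 - 324*x**4/2401 + O(x**5)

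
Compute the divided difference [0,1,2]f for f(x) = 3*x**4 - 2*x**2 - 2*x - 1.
19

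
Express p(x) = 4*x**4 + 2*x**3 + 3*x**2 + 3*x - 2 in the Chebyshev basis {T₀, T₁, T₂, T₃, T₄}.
T₀ + (9/2)T₁ + (7/2)T₂ + (1/2)T₃ + (1/2)T₄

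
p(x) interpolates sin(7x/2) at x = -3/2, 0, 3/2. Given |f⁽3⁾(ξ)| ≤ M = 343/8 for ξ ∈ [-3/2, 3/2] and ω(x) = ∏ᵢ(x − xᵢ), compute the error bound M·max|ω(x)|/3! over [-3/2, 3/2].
343*sqrt(3)/64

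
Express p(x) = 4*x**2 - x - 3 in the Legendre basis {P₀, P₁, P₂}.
(-5/3)P₀ - P₁ + (8/3)P₂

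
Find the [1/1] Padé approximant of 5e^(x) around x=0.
(5*x/2 + 5)/(1 - x/2)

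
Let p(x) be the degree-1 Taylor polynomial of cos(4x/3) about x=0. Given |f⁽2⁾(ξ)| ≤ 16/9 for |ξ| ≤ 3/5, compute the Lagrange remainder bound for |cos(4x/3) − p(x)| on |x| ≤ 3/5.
8/25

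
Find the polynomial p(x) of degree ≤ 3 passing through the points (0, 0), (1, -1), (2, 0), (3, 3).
x**2 - 2*x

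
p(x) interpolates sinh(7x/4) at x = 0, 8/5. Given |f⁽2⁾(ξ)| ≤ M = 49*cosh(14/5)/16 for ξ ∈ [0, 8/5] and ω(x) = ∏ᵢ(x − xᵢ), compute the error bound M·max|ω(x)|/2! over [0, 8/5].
49*cosh(14/5)/50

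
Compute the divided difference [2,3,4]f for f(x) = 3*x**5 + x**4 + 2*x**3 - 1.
928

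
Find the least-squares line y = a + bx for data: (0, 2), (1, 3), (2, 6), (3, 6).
a = 2, b = 3/2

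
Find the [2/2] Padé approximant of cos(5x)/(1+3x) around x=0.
(-425*x**2/84 - 25*x/14 + 1)/(25*x**2/12 + 17*x/14 + 1)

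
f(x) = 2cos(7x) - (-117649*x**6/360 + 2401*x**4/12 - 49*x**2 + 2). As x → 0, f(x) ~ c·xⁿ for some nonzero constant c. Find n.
8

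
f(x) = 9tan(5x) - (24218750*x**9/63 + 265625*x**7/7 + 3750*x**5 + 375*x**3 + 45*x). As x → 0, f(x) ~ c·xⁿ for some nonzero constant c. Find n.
11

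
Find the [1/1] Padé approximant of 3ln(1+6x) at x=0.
18*x/(3*x + 1)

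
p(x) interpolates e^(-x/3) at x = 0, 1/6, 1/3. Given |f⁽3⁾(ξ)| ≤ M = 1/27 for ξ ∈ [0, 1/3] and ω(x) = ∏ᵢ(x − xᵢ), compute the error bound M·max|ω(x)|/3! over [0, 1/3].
sqrt(3)/157464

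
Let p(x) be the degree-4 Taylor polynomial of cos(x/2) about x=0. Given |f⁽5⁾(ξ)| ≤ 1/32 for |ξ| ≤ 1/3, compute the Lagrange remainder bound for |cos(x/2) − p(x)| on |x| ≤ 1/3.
1/933120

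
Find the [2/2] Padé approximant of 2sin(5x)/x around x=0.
(10 - 175*x**2/6)/(5*x**2/4 + 1)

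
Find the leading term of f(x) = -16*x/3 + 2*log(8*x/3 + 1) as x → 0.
-64*x**2/9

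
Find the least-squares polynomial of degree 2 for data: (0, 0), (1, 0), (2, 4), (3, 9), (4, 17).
-6/35 + (-39/70)x + (17/14)x²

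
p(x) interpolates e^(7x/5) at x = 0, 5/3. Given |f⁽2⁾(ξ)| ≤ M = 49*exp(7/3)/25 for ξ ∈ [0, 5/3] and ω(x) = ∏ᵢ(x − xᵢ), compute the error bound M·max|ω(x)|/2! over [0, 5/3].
49*exp(7/3)/72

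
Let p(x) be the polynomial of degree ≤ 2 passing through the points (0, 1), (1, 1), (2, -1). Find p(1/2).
5/4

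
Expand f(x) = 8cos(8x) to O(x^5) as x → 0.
8 - 256*x**2 + 4096*x**4/3 + O(x**5)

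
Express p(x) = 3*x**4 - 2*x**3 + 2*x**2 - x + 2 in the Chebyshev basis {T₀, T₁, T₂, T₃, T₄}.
(33/8)T₀ + (-5/2)T₁ + (5/2)T₂ + (-1/2)T₃ + (3/8)T₄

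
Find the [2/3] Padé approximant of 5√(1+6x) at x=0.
(315*x**2/4 + 42*x + 5)/(-27*x**3/20 + 81*x**2/20 + 27*x/5 + 1)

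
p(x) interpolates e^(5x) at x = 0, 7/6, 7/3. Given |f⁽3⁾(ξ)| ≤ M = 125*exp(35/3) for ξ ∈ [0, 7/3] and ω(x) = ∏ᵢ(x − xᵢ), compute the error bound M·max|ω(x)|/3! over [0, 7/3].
42875*sqrt(3)*exp(35/3)/5832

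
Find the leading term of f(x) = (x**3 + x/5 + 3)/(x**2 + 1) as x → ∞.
x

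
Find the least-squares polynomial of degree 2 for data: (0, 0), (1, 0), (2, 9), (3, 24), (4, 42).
-3/5 + (-6/5)x + (3)x²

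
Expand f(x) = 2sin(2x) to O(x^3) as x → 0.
4*x + O(x**3)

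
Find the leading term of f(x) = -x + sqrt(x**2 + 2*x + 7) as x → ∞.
1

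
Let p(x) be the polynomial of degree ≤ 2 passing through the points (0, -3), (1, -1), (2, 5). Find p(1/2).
-5/2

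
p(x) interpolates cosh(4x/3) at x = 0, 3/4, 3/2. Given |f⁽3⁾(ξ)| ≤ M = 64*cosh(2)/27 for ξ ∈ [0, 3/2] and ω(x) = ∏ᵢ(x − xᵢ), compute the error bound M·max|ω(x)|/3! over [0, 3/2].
sqrt(3)*cosh(2)/27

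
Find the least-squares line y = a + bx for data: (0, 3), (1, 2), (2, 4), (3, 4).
a = 5/2, b = 1/2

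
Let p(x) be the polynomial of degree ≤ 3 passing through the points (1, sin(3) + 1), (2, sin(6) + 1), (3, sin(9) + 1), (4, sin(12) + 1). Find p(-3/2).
1 + 231*sin(3)/16 - 105*sin(12)/16 - 495*sin(6)/16 + 385*sin(9)/16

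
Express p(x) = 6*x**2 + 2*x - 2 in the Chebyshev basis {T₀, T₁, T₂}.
T₀ + (2)T₁ + (3)T₂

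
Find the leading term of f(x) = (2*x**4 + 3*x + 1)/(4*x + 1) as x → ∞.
x**3/2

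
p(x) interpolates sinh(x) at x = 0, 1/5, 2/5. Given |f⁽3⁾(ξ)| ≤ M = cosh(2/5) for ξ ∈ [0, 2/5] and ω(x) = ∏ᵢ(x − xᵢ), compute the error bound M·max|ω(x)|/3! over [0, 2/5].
sqrt(3)*cosh(2/5)/3375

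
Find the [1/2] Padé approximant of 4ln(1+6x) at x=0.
24*x/(-3*x**2 + 3*x + 1)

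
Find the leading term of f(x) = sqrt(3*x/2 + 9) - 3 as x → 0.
x/4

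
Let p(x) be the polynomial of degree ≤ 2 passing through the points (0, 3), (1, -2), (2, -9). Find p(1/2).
3/4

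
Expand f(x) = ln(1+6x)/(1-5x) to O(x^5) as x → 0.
6*x + 12*x**2 + 132*x**3 + 336*x**4 + O(x**5)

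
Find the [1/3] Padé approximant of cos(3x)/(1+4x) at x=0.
(1 - 15*x/16)/(441*x**3/32 + 3*x**2/4 + 49*x/16 + 1)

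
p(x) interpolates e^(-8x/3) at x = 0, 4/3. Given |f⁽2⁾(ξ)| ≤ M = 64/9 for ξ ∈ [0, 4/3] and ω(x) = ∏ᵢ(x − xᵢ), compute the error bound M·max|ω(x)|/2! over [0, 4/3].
128/81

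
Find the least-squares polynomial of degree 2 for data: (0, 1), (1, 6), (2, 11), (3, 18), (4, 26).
8/7 + (137/35)x + (4/7)x²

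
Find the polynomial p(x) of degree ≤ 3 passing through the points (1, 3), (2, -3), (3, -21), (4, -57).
-x**3 + x + 3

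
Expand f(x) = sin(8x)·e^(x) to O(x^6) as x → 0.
8*x + 8*x**2 - 244*x**3/3 - 84*x**4 + 3461*x**5/15 + O(x**6)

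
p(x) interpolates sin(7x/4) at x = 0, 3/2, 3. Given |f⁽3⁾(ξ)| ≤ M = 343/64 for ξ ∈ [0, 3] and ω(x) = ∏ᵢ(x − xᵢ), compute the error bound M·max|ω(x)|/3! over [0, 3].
343*sqrt(3)/512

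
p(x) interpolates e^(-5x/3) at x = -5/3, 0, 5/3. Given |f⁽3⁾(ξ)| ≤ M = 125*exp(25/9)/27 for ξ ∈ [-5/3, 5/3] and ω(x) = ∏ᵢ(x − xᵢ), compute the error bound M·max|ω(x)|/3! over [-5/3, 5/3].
15625*sqrt(3)*exp(25/9)/19683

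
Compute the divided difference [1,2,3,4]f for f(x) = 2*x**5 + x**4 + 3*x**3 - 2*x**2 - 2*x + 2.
143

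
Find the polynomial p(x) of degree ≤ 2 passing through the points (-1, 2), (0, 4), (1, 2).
4 - 2*x**2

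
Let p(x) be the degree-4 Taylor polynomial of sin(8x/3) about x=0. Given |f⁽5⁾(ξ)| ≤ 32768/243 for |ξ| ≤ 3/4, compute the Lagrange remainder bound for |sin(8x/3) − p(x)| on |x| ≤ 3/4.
4/15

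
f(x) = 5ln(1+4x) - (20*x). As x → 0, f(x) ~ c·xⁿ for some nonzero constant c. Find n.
2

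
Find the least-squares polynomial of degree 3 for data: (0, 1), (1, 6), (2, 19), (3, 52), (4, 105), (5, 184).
9/7 + (-1/3)x + (45/14)x² + (5/6)x³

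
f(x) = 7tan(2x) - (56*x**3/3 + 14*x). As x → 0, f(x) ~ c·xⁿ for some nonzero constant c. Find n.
5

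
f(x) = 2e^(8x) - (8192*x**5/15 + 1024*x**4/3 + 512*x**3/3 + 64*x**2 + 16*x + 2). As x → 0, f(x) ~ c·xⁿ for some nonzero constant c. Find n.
6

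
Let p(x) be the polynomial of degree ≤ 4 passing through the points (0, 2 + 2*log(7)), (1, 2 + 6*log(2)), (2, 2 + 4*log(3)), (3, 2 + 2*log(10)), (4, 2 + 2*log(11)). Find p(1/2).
2 + log(128*11**(59/64)*3**(13/16)*5**(7/16)*7**(35/64)/297)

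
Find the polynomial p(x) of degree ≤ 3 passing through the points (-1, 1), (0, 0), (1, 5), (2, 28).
2*x**3 + 3*x**2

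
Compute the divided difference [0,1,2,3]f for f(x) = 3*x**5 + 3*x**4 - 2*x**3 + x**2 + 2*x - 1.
91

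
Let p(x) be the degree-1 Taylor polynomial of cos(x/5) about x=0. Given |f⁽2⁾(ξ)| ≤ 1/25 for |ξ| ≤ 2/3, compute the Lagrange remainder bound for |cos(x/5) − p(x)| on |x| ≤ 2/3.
2/225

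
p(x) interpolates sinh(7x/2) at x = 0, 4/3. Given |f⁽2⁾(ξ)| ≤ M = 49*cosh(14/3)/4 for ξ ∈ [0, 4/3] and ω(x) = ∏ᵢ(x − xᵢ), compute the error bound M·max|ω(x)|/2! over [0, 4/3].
49*cosh(14/3)/18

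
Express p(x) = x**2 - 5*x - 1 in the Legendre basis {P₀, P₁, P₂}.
(-2/3)P₀ + (-5)P₁ + (2/3)P₂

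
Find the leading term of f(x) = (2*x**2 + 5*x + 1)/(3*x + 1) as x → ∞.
2*x/3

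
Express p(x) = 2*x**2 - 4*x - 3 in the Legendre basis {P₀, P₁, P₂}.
(-7/3)P₀ + (-4)P₁ + (4/3)P₂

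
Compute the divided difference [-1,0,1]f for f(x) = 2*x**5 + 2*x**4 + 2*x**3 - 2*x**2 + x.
0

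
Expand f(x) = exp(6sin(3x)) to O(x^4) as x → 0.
1 + 18*x + 162*x**2 + 945*x**3 + O(x**4)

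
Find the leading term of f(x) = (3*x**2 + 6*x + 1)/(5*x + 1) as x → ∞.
3*x/5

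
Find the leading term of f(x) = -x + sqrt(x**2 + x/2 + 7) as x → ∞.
1/4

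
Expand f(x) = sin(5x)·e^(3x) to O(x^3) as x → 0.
5*x + 15*x**2 + O(x**3)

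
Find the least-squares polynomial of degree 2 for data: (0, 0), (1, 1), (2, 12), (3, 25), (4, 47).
-11/35 + (-27/35)x + (22/7)x²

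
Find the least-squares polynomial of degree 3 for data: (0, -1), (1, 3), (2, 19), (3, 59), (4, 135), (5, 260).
-65/63 + (881/378)x + (-65/252)x² + (221/108)x³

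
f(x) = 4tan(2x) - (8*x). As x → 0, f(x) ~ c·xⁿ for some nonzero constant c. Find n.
3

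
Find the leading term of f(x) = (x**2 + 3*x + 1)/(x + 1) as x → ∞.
x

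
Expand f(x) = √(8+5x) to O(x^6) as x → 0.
2*sqrt(2) + 5*sqrt(2)*x/8 - 25*sqrt(2)*x**2/256 + 125*sqrt(2)*x**3/4096 - 3125*sqrt(2)*x**4/262144 + 21875*sqrt(2)*x**5/4194304 + O(x**6)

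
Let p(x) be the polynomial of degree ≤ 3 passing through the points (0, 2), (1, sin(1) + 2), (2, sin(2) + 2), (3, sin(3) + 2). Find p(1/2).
-5*sin(2)/16 + sin(3)/16 + 15*sin(1)/16 + 2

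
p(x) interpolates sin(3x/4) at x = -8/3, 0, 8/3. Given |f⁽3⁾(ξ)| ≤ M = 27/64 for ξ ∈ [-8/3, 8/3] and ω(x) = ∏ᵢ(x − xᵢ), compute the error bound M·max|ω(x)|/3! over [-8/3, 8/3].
8*sqrt(3)/27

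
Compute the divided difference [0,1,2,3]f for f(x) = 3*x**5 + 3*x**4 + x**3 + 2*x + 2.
94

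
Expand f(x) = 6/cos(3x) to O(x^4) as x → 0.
6 + 27*x**2 + O(x**4)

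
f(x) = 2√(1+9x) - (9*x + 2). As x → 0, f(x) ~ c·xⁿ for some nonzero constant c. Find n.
2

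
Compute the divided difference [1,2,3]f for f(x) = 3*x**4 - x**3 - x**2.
68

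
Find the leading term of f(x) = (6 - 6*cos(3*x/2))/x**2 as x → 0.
27/4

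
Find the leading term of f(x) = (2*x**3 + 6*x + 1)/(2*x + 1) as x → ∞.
x**2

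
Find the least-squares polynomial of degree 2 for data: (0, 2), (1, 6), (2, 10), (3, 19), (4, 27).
72/35 + (181/70)x + (13/14)x²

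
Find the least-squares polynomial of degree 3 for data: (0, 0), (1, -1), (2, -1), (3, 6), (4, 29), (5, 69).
17/126 + (-239/756)x + (-134/63)x² + (107/108)x³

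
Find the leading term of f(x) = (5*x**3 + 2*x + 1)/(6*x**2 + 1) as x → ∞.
5*x/6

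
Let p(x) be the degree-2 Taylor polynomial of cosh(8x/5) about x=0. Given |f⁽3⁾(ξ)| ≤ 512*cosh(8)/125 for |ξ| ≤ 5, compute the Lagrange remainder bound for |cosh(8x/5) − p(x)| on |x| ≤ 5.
256*cosh(8)/3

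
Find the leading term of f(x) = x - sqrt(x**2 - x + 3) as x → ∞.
1/2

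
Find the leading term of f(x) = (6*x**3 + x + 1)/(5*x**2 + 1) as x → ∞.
6*x/5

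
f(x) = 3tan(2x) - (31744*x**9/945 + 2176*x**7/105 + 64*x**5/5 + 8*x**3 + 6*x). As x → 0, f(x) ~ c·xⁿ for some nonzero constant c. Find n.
11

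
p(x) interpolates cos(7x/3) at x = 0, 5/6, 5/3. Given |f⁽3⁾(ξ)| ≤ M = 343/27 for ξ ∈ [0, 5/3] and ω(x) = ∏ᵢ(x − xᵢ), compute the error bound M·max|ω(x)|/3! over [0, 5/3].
42875*sqrt(3)/157464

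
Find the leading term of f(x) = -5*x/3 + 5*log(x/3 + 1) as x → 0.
-5*x**2/18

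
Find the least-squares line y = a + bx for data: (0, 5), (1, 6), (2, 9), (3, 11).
a = 23/5, b = 21/10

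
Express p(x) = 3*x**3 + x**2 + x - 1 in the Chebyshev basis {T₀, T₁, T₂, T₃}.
(-1/2)T₀ + (13/4)T₁ + (1/2)T₂ + (3/4)T₃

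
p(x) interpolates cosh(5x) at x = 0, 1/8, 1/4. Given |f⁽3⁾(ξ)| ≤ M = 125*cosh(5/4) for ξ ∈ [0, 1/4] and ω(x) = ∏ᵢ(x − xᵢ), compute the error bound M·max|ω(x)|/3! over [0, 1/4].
125*sqrt(3)*cosh(5/4)/13824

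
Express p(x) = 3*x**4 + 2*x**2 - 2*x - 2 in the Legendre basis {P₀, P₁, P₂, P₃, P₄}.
(-11/15)P₀ + (-2)P₁ + (64/21)P₂ + (24/35)P₄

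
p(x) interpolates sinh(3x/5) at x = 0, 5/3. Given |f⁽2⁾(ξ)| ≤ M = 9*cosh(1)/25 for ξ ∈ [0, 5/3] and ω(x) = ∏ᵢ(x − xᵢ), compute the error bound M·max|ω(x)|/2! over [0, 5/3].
cosh(1)/8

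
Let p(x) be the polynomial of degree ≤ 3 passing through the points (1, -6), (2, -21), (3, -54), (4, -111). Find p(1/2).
-27/8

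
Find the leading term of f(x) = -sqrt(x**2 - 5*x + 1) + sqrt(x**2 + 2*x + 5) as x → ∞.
7/2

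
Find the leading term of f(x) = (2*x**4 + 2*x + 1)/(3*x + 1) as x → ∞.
2*x**3/3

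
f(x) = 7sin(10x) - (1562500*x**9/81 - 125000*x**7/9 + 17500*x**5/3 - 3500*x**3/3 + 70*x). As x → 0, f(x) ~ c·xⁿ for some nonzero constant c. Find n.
11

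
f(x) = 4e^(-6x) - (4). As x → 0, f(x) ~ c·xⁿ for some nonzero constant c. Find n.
1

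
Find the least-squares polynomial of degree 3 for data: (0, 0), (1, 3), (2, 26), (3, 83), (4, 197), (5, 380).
-1/126 + (-365/756)x + (193/252)x² + (157/54)x³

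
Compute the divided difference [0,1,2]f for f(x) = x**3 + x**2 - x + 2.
4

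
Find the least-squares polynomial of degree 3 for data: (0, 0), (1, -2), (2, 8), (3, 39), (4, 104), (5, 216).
-10/63 + (-484/189)x + (-95/126)x² + (107/54)x³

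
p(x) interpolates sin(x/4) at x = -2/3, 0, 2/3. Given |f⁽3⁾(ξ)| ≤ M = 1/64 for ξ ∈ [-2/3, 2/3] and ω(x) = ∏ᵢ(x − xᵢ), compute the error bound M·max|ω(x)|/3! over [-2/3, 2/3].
sqrt(3)/5832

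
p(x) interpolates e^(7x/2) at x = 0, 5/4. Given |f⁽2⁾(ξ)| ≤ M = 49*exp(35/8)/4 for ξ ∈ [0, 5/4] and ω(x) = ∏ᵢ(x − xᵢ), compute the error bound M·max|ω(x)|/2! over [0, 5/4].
1225*exp(35/8)/512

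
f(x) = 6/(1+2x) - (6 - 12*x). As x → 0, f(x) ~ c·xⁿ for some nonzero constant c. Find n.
2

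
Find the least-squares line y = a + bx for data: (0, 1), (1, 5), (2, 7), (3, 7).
a = 2, b = 2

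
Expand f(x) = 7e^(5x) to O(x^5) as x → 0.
7 + 35*x + 175*x**2/2 + 875*x**3/6 + 4375*x**4/24 + O(x**5)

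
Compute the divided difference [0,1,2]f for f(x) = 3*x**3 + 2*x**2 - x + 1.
11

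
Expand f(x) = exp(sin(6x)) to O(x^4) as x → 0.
1 + 6*x + 18*x**2 + O(x**4)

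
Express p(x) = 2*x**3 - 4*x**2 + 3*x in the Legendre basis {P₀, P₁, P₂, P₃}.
(-4/3)P₀ + (21/5)P₁ + (-8/3)P₂ + (4/5)P₃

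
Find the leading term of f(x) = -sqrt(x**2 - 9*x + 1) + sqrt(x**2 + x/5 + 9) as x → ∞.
23/5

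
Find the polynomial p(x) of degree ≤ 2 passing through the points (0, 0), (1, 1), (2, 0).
-x**2 + 2*x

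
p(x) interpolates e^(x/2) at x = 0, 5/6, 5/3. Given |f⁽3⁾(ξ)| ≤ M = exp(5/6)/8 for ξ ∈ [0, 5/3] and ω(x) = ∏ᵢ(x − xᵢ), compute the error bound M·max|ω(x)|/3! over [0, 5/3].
125*sqrt(3)*exp(5/6)/46656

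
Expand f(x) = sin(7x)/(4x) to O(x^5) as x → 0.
7/4 - 343*x**2/24 + 16807*x**4/480 + O(x**5)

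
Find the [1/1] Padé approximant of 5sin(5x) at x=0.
25*x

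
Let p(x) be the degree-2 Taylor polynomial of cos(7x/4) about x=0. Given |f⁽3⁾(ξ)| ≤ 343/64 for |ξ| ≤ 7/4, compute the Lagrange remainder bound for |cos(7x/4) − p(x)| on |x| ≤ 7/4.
117649/24576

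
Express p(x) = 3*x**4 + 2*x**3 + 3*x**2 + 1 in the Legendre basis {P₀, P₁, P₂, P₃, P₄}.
(13/5)P₀ + (6/5)P₁ + (26/7)P₂ + (4/5)P₃ + (24/35)P₄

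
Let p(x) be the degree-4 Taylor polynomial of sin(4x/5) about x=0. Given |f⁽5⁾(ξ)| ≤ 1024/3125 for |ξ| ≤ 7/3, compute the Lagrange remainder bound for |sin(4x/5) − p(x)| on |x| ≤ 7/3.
2151296/11390625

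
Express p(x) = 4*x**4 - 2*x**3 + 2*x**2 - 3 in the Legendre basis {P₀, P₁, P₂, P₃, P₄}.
(-23/15)P₀ + (-6/5)P₁ + (76/21)P₂ + (-4/5)P₃ + (32/35)P₄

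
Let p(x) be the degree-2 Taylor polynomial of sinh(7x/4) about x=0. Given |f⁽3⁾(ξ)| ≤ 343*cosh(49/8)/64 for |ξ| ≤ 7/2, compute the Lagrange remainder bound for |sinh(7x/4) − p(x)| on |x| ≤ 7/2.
117649*cosh(49/8)/3072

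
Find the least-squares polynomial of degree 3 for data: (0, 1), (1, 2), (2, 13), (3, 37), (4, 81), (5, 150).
19/21 + (-11/9)x + (37/21)x² + (8/9)x³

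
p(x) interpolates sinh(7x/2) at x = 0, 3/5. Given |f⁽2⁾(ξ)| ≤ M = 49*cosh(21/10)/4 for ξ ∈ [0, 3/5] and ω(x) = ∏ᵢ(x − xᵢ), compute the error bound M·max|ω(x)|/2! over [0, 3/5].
441*cosh(21/10)/800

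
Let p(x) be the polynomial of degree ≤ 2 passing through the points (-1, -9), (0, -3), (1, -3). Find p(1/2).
-9/4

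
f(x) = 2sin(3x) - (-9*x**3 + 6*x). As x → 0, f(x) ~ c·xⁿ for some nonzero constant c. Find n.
5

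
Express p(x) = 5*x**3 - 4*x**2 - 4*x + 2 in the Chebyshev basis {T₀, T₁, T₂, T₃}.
(-1/4)T₁ + (-2)T₂ + (5/4)T₃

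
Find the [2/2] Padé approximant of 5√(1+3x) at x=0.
(225*x**2/16 + 75*x/4 + 5)/(9*x**2/16 + 9*x/4 + 1)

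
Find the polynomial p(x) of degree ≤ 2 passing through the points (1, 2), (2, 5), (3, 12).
2*x**2 - 3*x + 3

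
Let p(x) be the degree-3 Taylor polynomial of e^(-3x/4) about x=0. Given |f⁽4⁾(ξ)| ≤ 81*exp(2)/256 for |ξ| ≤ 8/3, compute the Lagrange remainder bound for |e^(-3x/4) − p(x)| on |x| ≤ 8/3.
2*exp(2)/3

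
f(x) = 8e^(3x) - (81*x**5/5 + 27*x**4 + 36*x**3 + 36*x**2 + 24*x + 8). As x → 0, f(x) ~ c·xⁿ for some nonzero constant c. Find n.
6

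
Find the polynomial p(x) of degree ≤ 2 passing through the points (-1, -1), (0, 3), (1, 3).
-2*x**2 + 2*x + 3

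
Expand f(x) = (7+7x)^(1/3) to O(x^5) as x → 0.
7**(1/3) + 7**(1/3)*x/3 - 7**(1/3)*x**2/9 + 5*7**(1/3)*x**3/81 - 10*7**(1/3)*x**4/243 + O(x**5)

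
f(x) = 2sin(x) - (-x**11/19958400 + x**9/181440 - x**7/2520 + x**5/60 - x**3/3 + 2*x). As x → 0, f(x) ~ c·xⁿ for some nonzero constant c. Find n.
13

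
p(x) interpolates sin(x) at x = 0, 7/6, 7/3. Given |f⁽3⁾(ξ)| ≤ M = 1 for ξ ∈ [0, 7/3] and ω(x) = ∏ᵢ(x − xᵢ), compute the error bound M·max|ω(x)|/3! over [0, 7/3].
343*sqrt(3)/5832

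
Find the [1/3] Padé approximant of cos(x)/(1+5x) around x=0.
(1 - x/12)/(59*x**3/24 + x**2/12 + 59*x/12 + 1)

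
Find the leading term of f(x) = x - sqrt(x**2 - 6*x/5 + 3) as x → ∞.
3/5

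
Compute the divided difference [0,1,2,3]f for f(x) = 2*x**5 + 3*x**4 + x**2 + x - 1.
68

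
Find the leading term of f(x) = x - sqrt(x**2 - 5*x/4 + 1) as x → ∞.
5/8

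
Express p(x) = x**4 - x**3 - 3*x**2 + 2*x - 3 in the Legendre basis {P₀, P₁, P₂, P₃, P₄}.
(-19/5)P₀ + (7/5)P₁ + (-10/7)P₂ + (-2/5)P₃ + (8/35)P₄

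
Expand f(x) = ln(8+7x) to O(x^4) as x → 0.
log(8) + 7*x/8 - 49*x**2/128 + 343*x**3/1536 + O(x**4)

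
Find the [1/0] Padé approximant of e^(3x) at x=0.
3*x + 1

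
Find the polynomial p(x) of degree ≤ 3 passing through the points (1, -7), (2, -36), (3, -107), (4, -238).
-3*x**3 - 3*x**2 + x - 2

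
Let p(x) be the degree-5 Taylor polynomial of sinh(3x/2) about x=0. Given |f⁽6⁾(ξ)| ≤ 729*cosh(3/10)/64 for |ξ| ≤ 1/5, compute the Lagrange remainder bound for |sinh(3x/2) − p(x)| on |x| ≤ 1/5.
81*cosh(3/10)/80000000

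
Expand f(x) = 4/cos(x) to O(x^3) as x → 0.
4 + 2*x**2 + O(x**3)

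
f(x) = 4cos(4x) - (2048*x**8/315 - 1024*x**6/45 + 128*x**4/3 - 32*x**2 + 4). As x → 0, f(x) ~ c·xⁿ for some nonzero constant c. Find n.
10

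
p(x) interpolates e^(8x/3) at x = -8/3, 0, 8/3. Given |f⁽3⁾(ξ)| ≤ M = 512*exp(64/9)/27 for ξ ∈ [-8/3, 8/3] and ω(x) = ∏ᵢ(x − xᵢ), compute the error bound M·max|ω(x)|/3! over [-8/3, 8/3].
262144*sqrt(3)*exp(64/9)/19683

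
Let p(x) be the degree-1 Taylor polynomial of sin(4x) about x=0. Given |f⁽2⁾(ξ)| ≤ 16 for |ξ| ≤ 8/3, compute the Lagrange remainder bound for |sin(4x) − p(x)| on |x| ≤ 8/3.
512/9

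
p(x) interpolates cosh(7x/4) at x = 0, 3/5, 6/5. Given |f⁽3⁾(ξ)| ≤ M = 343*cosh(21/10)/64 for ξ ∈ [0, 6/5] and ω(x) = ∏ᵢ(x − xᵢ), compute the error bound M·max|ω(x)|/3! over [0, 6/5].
343*sqrt(3)*cosh(21/10)/8000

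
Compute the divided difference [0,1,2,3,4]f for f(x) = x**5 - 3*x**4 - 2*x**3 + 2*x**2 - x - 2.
7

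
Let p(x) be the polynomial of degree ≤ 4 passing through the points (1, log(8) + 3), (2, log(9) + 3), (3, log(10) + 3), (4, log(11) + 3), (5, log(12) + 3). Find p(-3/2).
log(309485009821345068724781056000000000000000000000000000000000000000000000000000000000000000000000000000000*11**(11/32)*2**(81/128)*3**(123/128)*5**(13/64)/789157260429759242097992683682682139961107682185177269112730498723873946354418953378950901345590804885499) + 3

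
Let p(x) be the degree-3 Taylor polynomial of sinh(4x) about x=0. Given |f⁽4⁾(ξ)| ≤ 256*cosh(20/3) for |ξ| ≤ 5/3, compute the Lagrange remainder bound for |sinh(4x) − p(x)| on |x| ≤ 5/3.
20000*cosh(20/3)/243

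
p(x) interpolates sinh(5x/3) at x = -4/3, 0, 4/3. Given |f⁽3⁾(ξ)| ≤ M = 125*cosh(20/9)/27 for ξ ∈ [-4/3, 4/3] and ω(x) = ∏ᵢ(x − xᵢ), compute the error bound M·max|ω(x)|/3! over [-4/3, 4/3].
8000*sqrt(3)*cosh(20/9)/19683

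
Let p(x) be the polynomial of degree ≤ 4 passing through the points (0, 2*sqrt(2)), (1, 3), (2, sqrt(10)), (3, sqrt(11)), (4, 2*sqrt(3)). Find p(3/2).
-5*sqrt(11)/32 - 5*sqrt(2)/64 + 3*sqrt(3)/64 + 45/32 + 45*sqrt(10)/64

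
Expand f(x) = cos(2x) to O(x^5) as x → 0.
1 - 2*x**2 + 2*x**4/3 + O(x**5)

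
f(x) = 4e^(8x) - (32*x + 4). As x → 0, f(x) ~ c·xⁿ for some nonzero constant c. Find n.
2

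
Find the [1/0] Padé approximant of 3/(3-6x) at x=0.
2*x + 1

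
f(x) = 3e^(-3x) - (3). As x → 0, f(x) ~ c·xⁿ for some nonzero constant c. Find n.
1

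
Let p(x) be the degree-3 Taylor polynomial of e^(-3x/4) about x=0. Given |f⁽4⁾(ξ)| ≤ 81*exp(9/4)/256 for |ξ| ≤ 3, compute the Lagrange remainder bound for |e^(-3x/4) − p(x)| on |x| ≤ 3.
2187*exp(9/4)/2048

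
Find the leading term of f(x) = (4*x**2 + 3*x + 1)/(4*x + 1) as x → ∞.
x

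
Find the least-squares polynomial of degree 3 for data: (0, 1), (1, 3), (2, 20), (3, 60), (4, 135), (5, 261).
5/7 + (13/14)x + (3/14)x² + (2)x³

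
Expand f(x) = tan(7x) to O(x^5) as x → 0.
7*x + 343*x**3/3 + O(x**5)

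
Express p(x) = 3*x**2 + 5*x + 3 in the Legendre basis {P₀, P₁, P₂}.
(4)P₀ + (5)P₁ + (2)P₂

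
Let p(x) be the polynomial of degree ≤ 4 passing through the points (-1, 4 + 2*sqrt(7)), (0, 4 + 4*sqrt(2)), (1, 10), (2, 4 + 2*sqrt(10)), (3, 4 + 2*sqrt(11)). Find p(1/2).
-5*sqrt(10)/16 - 5*sqrt(7)/64 + 3*sqrt(11)/64 + 15*sqrt(2)/8 + 263/32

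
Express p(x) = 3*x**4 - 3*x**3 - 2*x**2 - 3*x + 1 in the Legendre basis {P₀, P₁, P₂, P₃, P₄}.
(14/15)P₀ + (-24/5)P₁ + (8/21)P₂ + (-6/5)P₃ + (24/35)P₄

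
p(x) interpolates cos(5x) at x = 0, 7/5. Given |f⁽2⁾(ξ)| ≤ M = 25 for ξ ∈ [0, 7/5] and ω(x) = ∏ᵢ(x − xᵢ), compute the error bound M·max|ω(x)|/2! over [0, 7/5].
49/8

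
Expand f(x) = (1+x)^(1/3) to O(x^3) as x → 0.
1 + x/3 - x**2/9 + O(x**3)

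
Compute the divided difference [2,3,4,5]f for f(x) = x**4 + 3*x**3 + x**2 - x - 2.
17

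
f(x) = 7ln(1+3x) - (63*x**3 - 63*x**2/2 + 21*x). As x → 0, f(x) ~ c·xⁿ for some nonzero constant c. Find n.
4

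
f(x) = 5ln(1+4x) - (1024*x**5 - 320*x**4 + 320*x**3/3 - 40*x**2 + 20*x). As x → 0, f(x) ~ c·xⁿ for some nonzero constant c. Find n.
6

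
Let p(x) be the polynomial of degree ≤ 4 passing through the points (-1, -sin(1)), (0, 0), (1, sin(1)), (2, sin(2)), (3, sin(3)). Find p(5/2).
-65*sin(1)/128 + 35*sin(3)/128 + 35*sin(2)/32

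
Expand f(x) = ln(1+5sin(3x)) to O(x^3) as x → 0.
15*x - 225*x**2/2 + O(x**3)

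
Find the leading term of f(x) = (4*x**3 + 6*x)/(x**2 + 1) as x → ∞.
4*x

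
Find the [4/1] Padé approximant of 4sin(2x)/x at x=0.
16*x**4/15 - 16*x**2/3 + 8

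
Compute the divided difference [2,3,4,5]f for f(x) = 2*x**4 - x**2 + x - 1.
28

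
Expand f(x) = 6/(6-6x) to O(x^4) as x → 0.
1 + x + x**2 + x**3 + O(x**4)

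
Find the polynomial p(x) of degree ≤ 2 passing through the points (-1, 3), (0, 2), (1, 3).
x**2 + 2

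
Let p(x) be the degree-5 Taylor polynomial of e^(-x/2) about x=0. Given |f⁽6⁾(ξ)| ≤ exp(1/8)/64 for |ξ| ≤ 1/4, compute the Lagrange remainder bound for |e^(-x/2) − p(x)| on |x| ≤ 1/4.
exp(1/8)/188743680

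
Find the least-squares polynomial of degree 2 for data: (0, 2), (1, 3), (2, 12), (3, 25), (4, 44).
12/7 + (-29/35)x + (20/7)x²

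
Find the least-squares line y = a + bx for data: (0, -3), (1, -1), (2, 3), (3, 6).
a = -17/5, b = 31/10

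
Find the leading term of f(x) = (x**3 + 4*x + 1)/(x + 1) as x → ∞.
x**2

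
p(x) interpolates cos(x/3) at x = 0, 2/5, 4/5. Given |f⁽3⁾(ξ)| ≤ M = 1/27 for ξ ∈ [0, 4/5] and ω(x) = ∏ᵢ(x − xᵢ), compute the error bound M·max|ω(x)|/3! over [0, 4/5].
8*sqrt(3)/91125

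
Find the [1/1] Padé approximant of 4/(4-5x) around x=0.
1/(1 - 5*x/4)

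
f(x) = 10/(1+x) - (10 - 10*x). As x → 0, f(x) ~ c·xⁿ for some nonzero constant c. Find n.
2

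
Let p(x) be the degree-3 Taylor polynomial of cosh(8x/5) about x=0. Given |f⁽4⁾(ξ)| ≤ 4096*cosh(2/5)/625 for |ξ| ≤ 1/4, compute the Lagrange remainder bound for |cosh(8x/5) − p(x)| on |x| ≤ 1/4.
2*cosh(2/5)/1875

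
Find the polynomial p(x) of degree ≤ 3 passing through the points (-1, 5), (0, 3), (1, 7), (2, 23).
x**3 + 3*x**2 + 3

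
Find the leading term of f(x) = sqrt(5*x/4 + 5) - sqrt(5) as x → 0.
sqrt(5)*x/8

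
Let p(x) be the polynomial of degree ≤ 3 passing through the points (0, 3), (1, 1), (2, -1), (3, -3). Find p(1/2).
2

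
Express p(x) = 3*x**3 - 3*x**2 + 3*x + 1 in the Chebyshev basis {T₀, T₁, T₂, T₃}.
(-1/2)T₀ + (21/4)T₁ + (-3/2)T₂ + (3/4)T₃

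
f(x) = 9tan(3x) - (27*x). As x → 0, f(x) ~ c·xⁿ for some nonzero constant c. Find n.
3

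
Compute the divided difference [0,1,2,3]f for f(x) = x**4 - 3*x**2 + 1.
6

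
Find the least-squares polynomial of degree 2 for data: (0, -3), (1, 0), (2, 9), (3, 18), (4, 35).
-3 + (7/5)x + (2)x²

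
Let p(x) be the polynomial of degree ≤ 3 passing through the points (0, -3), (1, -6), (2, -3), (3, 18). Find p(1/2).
-9/2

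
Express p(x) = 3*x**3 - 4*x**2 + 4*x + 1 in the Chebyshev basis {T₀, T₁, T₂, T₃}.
-T₀ + (25/4)T₁ + (-2)T₂ + (3/4)T₃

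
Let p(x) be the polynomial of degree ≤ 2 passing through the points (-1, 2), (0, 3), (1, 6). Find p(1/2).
17/4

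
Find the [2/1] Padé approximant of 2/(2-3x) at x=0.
1/(1 - 3*x/2)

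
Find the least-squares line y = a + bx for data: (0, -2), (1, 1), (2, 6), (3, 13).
a = -3, b = 5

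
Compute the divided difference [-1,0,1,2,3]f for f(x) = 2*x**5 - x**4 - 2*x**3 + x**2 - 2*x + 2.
9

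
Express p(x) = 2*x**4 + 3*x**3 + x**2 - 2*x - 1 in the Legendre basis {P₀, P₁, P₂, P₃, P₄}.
(-4/15)P₀ + (-1/5)P₁ + (38/21)P₂ + (6/5)P₃ + (16/35)P₄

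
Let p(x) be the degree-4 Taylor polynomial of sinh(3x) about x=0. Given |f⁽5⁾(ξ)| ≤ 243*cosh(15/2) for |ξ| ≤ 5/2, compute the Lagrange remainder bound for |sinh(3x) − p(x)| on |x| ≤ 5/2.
50625*cosh(15/2)/256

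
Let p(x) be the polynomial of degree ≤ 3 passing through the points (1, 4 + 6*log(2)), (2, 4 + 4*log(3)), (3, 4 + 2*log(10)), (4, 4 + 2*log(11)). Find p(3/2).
4 + log(54*11**(1/8)*2**(1/4)*3**(3/4)*5**(3/8)/5)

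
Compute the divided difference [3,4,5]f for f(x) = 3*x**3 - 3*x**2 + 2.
33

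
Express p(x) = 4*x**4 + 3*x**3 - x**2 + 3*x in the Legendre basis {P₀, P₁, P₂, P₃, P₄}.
(7/15)P₀ + (24/5)P₁ + (34/21)P₂ + (6/5)P₃ + (32/35)P₄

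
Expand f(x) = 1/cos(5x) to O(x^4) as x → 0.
1 + 25*x**2/2 + O(x**4)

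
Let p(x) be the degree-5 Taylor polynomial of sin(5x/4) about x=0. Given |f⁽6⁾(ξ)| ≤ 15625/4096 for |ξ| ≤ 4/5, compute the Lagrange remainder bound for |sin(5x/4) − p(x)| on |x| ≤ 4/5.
1/720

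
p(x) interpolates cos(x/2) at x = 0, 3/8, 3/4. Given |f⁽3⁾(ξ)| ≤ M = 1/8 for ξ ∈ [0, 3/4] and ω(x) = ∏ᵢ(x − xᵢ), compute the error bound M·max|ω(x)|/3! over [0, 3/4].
sqrt(3)/4096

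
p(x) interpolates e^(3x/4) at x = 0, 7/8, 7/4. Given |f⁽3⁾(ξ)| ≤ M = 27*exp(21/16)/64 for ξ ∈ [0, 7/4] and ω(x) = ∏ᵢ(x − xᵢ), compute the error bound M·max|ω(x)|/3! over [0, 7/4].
343*sqrt(3)*exp(21/16)/32768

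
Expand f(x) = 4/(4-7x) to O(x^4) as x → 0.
1 + 7*x/4 + 49*x**2/16 + 343*x**3/64 + O(x**4)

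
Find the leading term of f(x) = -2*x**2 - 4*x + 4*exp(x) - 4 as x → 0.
2*x**3/3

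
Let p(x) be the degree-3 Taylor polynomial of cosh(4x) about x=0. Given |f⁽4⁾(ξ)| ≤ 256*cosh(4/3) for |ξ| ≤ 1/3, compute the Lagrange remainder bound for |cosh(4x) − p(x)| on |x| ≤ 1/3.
32*cosh(4/3)/243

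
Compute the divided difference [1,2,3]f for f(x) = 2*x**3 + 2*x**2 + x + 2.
14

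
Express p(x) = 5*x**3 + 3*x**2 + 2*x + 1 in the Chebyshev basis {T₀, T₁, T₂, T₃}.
(5/2)T₀ + (23/4)T₁ + (3/2)T₂ + (5/4)T₃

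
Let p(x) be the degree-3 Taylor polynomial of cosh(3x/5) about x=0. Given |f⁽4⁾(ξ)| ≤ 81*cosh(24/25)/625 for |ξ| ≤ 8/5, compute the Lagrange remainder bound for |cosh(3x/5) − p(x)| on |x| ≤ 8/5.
13824*cosh(24/25)/390625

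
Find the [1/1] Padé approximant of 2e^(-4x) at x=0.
(2 - 4*x)/(2*x + 1)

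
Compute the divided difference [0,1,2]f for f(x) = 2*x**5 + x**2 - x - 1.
31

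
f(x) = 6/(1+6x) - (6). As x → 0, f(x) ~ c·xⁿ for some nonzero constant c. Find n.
1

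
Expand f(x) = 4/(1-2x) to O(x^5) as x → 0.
4 + 8*x + 16*x**2 + 32*x**3 + 64*x**4 + O(x**5)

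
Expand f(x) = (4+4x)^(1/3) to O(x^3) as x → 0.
2**(2/3) + 2**(2/3)*x/3 - 2**(2/3)*x**2/9 + O(x**3)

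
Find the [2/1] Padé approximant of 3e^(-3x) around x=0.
(9*x**2/2 - 6*x + 3)/(x + 1)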